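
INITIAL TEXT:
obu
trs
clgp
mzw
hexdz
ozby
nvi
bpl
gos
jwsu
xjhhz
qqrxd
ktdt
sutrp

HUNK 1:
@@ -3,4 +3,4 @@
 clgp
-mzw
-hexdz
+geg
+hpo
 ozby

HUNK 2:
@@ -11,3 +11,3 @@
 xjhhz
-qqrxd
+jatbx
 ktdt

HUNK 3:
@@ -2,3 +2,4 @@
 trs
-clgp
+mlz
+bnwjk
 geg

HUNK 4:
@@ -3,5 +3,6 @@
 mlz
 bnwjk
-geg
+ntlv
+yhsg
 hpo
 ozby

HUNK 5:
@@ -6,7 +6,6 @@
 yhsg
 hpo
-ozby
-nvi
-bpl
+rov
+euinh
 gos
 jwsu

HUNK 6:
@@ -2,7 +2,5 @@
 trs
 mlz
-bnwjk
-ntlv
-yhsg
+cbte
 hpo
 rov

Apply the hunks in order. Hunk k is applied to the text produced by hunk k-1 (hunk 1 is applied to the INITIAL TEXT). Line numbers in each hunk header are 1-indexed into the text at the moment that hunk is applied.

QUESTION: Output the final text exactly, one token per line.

Hunk 1: at line 3 remove [mzw,hexdz] add [geg,hpo] -> 14 lines: obu trs clgp geg hpo ozby nvi bpl gos jwsu xjhhz qqrxd ktdt sutrp
Hunk 2: at line 11 remove [qqrxd] add [jatbx] -> 14 lines: obu trs clgp geg hpo ozby nvi bpl gos jwsu xjhhz jatbx ktdt sutrp
Hunk 3: at line 2 remove [clgp] add [mlz,bnwjk] -> 15 lines: obu trs mlz bnwjk geg hpo ozby nvi bpl gos jwsu xjhhz jatbx ktdt sutrp
Hunk 4: at line 3 remove [geg] add [ntlv,yhsg] -> 16 lines: obu trs mlz bnwjk ntlv yhsg hpo ozby nvi bpl gos jwsu xjhhz jatbx ktdt sutrp
Hunk 5: at line 6 remove [ozby,nvi,bpl] add [rov,euinh] -> 15 lines: obu trs mlz bnwjk ntlv yhsg hpo rov euinh gos jwsu xjhhz jatbx ktdt sutrp
Hunk 6: at line 2 remove [bnwjk,ntlv,yhsg] add [cbte] -> 13 lines: obu trs mlz cbte hpo rov euinh gos jwsu xjhhz jatbx ktdt sutrp

Answer: obu
trs
mlz
cbte
hpo
rov
euinh
gos
jwsu
xjhhz
jatbx
ktdt
sutrp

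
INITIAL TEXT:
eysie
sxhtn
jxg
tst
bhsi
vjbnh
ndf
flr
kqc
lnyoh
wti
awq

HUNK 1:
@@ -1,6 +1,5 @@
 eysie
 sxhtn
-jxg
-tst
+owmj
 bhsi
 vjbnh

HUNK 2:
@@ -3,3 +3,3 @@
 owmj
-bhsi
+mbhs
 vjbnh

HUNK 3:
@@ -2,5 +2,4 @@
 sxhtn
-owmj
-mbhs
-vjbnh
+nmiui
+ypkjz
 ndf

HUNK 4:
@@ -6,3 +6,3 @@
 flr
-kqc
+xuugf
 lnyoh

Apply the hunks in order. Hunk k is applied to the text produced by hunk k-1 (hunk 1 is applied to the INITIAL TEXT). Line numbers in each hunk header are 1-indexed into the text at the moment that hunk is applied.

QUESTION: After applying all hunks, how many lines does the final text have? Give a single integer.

Hunk 1: at line 1 remove [jxg,tst] add [owmj] -> 11 lines: eysie sxhtn owmj bhsi vjbnh ndf flr kqc lnyoh wti awq
Hunk 2: at line 3 remove [bhsi] add [mbhs] -> 11 lines: eysie sxhtn owmj mbhs vjbnh ndf flr kqc lnyoh wti awq
Hunk 3: at line 2 remove [owmj,mbhs,vjbnh] add [nmiui,ypkjz] -> 10 lines: eysie sxhtn nmiui ypkjz ndf flr kqc lnyoh wti awq
Hunk 4: at line 6 remove [kqc] add [xuugf] -> 10 lines: eysie sxhtn nmiui ypkjz ndf flr xuugf lnyoh wti awq
Final line count: 10

Answer: 10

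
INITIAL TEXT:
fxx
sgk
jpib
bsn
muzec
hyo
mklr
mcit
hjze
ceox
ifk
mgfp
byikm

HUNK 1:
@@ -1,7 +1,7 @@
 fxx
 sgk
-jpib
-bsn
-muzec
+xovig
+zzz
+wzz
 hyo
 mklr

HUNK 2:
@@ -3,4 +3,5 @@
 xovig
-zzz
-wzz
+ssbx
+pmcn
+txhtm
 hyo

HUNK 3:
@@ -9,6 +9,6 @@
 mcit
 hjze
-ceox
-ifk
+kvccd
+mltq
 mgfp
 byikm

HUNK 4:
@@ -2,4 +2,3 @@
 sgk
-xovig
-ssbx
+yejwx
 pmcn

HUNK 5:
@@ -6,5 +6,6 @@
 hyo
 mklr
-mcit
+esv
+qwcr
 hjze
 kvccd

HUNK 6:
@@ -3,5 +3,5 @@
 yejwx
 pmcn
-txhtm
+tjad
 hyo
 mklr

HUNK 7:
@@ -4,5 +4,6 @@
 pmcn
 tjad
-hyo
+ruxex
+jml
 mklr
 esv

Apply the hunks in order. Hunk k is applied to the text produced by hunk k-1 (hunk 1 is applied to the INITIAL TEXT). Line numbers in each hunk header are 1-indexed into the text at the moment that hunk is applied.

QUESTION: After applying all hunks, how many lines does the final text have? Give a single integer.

Hunk 1: at line 1 remove [jpib,bsn,muzec] add [xovig,zzz,wzz] -> 13 lines: fxx sgk xovig zzz wzz hyo mklr mcit hjze ceox ifk mgfp byikm
Hunk 2: at line 3 remove [zzz,wzz] add [ssbx,pmcn,txhtm] -> 14 lines: fxx sgk xovig ssbx pmcn txhtm hyo mklr mcit hjze ceox ifk mgfp byikm
Hunk 3: at line 9 remove [ceox,ifk] add [kvccd,mltq] -> 14 lines: fxx sgk xovig ssbx pmcn txhtm hyo mklr mcit hjze kvccd mltq mgfp byikm
Hunk 4: at line 2 remove [xovig,ssbx] add [yejwx] -> 13 lines: fxx sgk yejwx pmcn txhtm hyo mklr mcit hjze kvccd mltq mgfp byikm
Hunk 5: at line 6 remove [mcit] add [esv,qwcr] -> 14 lines: fxx sgk yejwx pmcn txhtm hyo mklr esv qwcr hjze kvccd mltq mgfp byikm
Hunk 6: at line 3 remove [txhtm] add [tjad] -> 14 lines: fxx sgk yejwx pmcn tjad hyo mklr esv qwcr hjze kvccd mltq mgfp byikm
Hunk 7: at line 4 remove [hyo] add [ruxex,jml] -> 15 lines: fxx sgk yejwx pmcn tjad ruxex jml mklr esv qwcr hjze kvccd mltq mgfp byikm
Final line count: 15

Answer: 15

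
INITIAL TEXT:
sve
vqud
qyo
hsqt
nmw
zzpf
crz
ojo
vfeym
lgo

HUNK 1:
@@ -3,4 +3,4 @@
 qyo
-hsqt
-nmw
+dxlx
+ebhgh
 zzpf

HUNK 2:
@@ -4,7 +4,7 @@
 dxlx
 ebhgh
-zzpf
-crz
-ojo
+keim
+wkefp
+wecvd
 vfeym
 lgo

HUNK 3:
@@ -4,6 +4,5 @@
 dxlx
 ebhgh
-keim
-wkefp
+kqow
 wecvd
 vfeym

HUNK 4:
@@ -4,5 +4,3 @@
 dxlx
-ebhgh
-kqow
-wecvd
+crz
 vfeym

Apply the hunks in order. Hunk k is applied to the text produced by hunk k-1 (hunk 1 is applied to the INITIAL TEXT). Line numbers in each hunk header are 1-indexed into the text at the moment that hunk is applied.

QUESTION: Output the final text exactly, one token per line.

Answer: sve
vqud
qyo
dxlx
crz
vfeym
lgo

Derivation:
Hunk 1: at line 3 remove [hsqt,nmw] add [dxlx,ebhgh] -> 10 lines: sve vqud qyo dxlx ebhgh zzpf crz ojo vfeym lgo
Hunk 2: at line 4 remove [zzpf,crz,ojo] add [keim,wkefp,wecvd] -> 10 lines: sve vqud qyo dxlx ebhgh keim wkefp wecvd vfeym lgo
Hunk 3: at line 4 remove [keim,wkefp] add [kqow] -> 9 lines: sve vqud qyo dxlx ebhgh kqow wecvd vfeym lgo
Hunk 4: at line 4 remove [ebhgh,kqow,wecvd] add [crz] -> 7 lines: sve vqud qyo dxlx crz vfeym lgo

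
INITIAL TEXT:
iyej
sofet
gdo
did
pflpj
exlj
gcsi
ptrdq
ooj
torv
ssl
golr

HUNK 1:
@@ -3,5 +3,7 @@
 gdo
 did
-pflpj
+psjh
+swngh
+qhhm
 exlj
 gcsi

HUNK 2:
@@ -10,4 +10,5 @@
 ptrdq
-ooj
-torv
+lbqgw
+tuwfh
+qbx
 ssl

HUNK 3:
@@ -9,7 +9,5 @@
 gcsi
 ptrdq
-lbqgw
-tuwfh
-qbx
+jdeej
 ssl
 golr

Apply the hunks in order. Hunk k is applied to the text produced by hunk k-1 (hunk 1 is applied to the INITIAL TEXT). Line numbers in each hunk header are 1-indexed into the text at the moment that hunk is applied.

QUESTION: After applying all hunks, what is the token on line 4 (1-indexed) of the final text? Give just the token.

Answer: did

Derivation:
Hunk 1: at line 3 remove [pflpj] add [psjh,swngh,qhhm] -> 14 lines: iyej sofet gdo did psjh swngh qhhm exlj gcsi ptrdq ooj torv ssl golr
Hunk 2: at line 10 remove [ooj,torv] add [lbqgw,tuwfh,qbx] -> 15 lines: iyej sofet gdo did psjh swngh qhhm exlj gcsi ptrdq lbqgw tuwfh qbx ssl golr
Hunk 3: at line 9 remove [lbqgw,tuwfh,qbx] add [jdeej] -> 13 lines: iyej sofet gdo did psjh swngh qhhm exlj gcsi ptrdq jdeej ssl golr
Final line 4: did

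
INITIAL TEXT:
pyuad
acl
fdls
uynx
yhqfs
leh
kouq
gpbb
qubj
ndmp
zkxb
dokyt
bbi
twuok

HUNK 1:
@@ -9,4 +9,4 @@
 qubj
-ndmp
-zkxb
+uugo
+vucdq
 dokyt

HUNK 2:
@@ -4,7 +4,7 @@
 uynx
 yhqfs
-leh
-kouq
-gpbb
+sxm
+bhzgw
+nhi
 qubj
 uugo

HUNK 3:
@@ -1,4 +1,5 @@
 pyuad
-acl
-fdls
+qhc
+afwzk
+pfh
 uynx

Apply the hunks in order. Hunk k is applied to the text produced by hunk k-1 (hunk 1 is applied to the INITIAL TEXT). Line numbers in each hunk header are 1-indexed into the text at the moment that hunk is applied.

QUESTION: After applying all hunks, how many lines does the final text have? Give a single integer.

Answer: 15

Derivation:
Hunk 1: at line 9 remove [ndmp,zkxb] add [uugo,vucdq] -> 14 lines: pyuad acl fdls uynx yhqfs leh kouq gpbb qubj uugo vucdq dokyt bbi twuok
Hunk 2: at line 4 remove [leh,kouq,gpbb] add [sxm,bhzgw,nhi] -> 14 lines: pyuad acl fdls uynx yhqfs sxm bhzgw nhi qubj uugo vucdq dokyt bbi twuok
Hunk 3: at line 1 remove [acl,fdls] add [qhc,afwzk,pfh] -> 15 lines: pyuad qhc afwzk pfh uynx yhqfs sxm bhzgw nhi qubj uugo vucdq dokyt bbi twuok
Final line count: 15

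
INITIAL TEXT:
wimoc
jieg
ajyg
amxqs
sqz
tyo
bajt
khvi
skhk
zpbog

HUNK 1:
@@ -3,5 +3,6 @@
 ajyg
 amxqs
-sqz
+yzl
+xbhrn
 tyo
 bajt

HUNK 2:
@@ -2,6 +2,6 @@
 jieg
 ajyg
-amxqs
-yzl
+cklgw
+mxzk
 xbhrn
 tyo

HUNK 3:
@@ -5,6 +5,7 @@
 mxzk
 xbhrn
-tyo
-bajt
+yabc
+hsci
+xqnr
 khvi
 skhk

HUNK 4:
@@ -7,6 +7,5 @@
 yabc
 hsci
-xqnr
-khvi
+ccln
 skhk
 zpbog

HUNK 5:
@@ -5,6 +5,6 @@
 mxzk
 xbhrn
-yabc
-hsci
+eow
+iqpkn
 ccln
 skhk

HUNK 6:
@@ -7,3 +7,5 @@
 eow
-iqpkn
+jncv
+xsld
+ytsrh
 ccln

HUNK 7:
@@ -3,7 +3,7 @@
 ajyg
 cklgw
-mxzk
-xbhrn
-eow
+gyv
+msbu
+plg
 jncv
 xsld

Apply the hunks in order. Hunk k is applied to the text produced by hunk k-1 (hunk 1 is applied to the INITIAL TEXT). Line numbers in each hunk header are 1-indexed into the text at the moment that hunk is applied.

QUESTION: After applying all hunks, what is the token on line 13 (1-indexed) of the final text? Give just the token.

Hunk 1: at line 3 remove [sqz] add [yzl,xbhrn] -> 11 lines: wimoc jieg ajyg amxqs yzl xbhrn tyo bajt khvi skhk zpbog
Hunk 2: at line 2 remove [amxqs,yzl] add [cklgw,mxzk] -> 11 lines: wimoc jieg ajyg cklgw mxzk xbhrn tyo bajt khvi skhk zpbog
Hunk 3: at line 5 remove [tyo,bajt] add [yabc,hsci,xqnr] -> 12 lines: wimoc jieg ajyg cklgw mxzk xbhrn yabc hsci xqnr khvi skhk zpbog
Hunk 4: at line 7 remove [xqnr,khvi] add [ccln] -> 11 lines: wimoc jieg ajyg cklgw mxzk xbhrn yabc hsci ccln skhk zpbog
Hunk 5: at line 5 remove [yabc,hsci] add [eow,iqpkn] -> 11 lines: wimoc jieg ajyg cklgw mxzk xbhrn eow iqpkn ccln skhk zpbog
Hunk 6: at line 7 remove [iqpkn] add [jncv,xsld,ytsrh] -> 13 lines: wimoc jieg ajyg cklgw mxzk xbhrn eow jncv xsld ytsrh ccln skhk zpbog
Hunk 7: at line 3 remove [mxzk,xbhrn,eow] add [gyv,msbu,plg] -> 13 lines: wimoc jieg ajyg cklgw gyv msbu plg jncv xsld ytsrh ccln skhk zpbog
Final line 13: zpbog

Answer: zpbog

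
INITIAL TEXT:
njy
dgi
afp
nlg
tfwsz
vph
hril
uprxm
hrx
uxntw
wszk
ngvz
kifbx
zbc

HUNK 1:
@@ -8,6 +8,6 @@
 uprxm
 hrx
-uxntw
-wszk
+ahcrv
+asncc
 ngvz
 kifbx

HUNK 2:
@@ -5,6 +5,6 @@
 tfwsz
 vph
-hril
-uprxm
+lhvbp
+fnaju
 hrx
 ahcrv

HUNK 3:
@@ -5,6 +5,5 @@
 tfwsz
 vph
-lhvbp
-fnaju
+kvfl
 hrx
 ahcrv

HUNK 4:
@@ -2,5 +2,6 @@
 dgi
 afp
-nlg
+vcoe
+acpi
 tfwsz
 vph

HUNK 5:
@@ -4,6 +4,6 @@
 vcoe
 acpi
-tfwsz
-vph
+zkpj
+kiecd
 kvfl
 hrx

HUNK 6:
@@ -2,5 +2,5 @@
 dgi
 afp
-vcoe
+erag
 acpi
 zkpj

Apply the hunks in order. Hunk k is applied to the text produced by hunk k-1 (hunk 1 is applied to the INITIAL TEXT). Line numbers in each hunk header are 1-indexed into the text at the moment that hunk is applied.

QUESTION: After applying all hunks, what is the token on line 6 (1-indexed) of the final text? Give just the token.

Hunk 1: at line 8 remove [uxntw,wszk] add [ahcrv,asncc] -> 14 lines: njy dgi afp nlg tfwsz vph hril uprxm hrx ahcrv asncc ngvz kifbx zbc
Hunk 2: at line 5 remove [hril,uprxm] add [lhvbp,fnaju] -> 14 lines: njy dgi afp nlg tfwsz vph lhvbp fnaju hrx ahcrv asncc ngvz kifbx zbc
Hunk 3: at line 5 remove [lhvbp,fnaju] add [kvfl] -> 13 lines: njy dgi afp nlg tfwsz vph kvfl hrx ahcrv asncc ngvz kifbx zbc
Hunk 4: at line 2 remove [nlg] add [vcoe,acpi] -> 14 lines: njy dgi afp vcoe acpi tfwsz vph kvfl hrx ahcrv asncc ngvz kifbx zbc
Hunk 5: at line 4 remove [tfwsz,vph] add [zkpj,kiecd] -> 14 lines: njy dgi afp vcoe acpi zkpj kiecd kvfl hrx ahcrv asncc ngvz kifbx zbc
Hunk 6: at line 2 remove [vcoe] add [erag] -> 14 lines: njy dgi afp erag acpi zkpj kiecd kvfl hrx ahcrv asncc ngvz kifbx zbc
Final line 6: zkpj

Answer: zkpj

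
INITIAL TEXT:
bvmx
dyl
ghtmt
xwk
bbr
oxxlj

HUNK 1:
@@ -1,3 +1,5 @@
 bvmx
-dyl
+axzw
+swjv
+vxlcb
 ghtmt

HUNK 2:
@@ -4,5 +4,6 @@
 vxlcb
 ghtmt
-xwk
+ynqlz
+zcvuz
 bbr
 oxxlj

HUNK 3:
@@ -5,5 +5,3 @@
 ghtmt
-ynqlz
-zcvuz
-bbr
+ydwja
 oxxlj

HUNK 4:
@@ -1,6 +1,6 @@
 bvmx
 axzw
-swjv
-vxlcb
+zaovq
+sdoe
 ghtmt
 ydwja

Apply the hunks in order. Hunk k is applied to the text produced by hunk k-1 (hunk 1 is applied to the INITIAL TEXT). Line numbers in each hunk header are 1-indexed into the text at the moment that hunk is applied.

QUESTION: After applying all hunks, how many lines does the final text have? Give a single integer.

Answer: 7

Derivation:
Hunk 1: at line 1 remove [dyl] add [axzw,swjv,vxlcb] -> 8 lines: bvmx axzw swjv vxlcb ghtmt xwk bbr oxxlj
Hunk 2: at line 4 remove [xwk] add [ynqlz,zcvuz] -> 9 lines: bvmx axzw swjv vxlcb ghtmt ynqlz zcvuz bbr oxxlj
Hunk 3: at line 5 remove [ynqlz,zcvuz,bbr] add [ydwja] -> 7 lines: bvmx axzw swjv vxlcb ghtmt ydwja oxxlj
Hunk 4: at line 1 remove [swjv,vxlcb] add [zaovq,sdoe] -> 7 lines: bvmx axzw zaovq sdoe ghtmt ydwja oxxlj
Final line count: 7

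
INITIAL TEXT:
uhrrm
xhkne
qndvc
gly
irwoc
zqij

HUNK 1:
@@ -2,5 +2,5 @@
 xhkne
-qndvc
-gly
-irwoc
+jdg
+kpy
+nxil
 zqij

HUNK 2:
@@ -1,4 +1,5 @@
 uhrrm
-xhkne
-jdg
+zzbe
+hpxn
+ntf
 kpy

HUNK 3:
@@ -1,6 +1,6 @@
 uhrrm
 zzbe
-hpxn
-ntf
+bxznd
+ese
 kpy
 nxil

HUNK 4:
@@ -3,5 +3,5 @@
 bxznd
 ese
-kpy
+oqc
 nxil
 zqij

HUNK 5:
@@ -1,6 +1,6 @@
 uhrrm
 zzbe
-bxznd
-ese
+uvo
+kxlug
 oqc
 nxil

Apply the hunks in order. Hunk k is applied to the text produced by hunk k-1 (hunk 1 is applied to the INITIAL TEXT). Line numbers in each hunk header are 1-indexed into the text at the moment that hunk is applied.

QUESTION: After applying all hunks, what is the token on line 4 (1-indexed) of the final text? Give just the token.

Answer: kxlug

Derivation:
Hunk 1: at line 2 remove [qndvc,gly,irwoc] add [jdg,kpy,nxil] -> 6 lines: uhrrm xhkne jdg kpy nxil zqij
Hunk 2: at line 1 remove [xhkne,jdg] add [zzbe,hpxn,ntf] -> 7 lines: uhrrm zzbe hpxn ntf kpy nxil zqij
Hunk 3: at line 1 remove [hpxn,ntf] add [bxznd,ese] -> 7 lines: uhrrm zzbe bxznd ese kpy nxil zqij
Hunk 4: at line 3 remove [kpy] add [oqc] -> 7 lines: uhrrm zzbe bxznd ese oqc nxil zqij
Hunk 5: at line 1 remove [bxznd,ese] add [uvo,kxlug] -> 7 lines: uhrrm zzbe uvo kxlug oqc nxil zqij
Final line 4: kxlug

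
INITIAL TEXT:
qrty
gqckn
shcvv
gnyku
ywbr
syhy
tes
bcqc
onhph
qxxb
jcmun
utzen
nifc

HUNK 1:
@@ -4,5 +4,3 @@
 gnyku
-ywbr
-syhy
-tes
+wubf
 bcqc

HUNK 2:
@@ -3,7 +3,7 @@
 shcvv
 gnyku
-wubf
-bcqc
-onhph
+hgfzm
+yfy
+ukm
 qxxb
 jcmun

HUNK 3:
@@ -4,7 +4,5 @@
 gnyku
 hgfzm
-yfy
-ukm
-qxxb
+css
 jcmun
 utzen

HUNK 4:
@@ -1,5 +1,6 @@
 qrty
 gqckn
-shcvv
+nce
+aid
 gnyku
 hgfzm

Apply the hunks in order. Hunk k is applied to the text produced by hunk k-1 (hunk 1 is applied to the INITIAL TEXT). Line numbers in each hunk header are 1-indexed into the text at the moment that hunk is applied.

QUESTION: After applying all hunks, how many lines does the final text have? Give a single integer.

Answer: 10

Derivation:
Hunk 1: at line 4 remove [ywbr,syhy,tes] add [wubf] -> 11 lines: qrty gqckn shcvv gnyku wubf bcqc onhph qxxb jcmun utzen nifc
Hunk 2: at line 3 remove [wubf,bcqc,onhph] add [hgfzm,yfy,ukm] -> 11 lines: qrty gqckn shcvv gnyku hgfzm yfy ukm qxxb jcmun utzen nifc
Hunk 3: at line 4 remove [yfy,ukm,qxxb] add [css] -> 9 lines: qrty gqckn shcvv gnyku hgfzm css jcmun utzen nifc
Hunk 4: at line 1 remove [shcvv] add [nce,aid] -> 10 lines: qrty gqckn nce aid gnyku hgfzm css jcmun utzen nifc
Final line count: 10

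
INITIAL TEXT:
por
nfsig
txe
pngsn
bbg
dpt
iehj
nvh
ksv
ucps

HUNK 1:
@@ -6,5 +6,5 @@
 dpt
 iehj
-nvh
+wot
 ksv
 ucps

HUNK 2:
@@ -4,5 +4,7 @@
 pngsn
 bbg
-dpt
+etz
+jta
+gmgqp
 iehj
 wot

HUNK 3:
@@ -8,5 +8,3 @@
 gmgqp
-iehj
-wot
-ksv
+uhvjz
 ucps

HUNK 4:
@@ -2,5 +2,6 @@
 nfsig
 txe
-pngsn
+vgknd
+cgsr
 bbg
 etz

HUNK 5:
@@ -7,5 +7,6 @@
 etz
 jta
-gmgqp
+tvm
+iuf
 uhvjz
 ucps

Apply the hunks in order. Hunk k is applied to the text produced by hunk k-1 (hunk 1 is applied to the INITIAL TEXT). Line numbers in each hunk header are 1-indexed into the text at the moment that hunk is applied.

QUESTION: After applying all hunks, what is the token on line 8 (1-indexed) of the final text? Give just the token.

Answer: jta

Derivation:
Hunk 1: at line 6 remove [nvh] add [wot] -> 10 lines: por nfsig txe pngsn bbg dpt iehj wot ksv ucps
Hunk 2: at line 4 remove [dpt] add [etz,jta,gmgqp] -> 12 lines: por nfsig txe pngsn bbg etz jta gmgqp iehj wot ksv ucps
Hunk 3: at line 8 remove [iehj,wot,ksv] add [uhvjz] -> 10 lines: por nfsig txe pngsn bbg etz jta gmgqp uhvjz ucps
Hunk 4: at line 2 remove [pngsn] add [vgknd,cgsr] -> 11 lines: por nfsig txe vgknd cgsr bbg etz jta gmgqp uhvjz ucps
Hunk 5: at line 7 remove [gmgqp] add [tvm,iuf] -> 12 lines: por nfsig txe vgknd cgsr bbg etz jta tvm iuf uhvjz ucps
Final line 8: jta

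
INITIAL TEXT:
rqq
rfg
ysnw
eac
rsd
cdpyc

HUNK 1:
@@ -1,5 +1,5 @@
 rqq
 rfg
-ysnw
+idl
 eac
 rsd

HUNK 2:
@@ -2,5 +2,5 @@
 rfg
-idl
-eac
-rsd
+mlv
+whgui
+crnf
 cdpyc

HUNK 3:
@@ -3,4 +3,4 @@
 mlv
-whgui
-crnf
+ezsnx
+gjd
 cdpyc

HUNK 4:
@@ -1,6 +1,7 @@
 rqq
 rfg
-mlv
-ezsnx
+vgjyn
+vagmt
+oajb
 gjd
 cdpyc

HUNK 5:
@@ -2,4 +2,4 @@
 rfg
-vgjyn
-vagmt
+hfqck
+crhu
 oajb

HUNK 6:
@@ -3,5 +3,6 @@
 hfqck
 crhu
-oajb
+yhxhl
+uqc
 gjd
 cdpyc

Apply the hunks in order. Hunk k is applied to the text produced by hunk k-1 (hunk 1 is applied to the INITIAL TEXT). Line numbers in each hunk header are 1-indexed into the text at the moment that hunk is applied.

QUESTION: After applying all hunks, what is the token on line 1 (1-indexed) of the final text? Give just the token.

Hunk 1: at line 1 remove [ysnw] add [idl] -> 6 lines: rqq rfg idl eac rsd cdpyc
Hunk 2: at line 2 remove [idl,eac,rsd] add [mlv,whgui,crnf] -> 6 lines: rqq rfg mlv whgui crnf cdpyc
Hunk 3: at line 3 remove [whgui,crnf] add [ezsnx,gjd] -> 6 lines: rqq rfg mlv ezsnx gjd cdpyc
Hunk 4: at line 1 remove [mlv,ezsnx] add [vgjyn,vagmt,oajb] -> 7 lines: rqq rfg vgjyn vagmt oajb gjd cdpyc
Hunk 5: at line 2 remove [vgjyn,vagmt] add [hfqck,crhu] -> 7 lines: rqq rfg hfqck crhu oajb gjd cdpyc
Hunk 6: at line 3 remove [oajb] add [yhxhl,uqc] -> 8 lines: rqq rfg hfqck crhu yhxhl uqc gjd cdpyc
Final line 1: rqq

Answer: rqq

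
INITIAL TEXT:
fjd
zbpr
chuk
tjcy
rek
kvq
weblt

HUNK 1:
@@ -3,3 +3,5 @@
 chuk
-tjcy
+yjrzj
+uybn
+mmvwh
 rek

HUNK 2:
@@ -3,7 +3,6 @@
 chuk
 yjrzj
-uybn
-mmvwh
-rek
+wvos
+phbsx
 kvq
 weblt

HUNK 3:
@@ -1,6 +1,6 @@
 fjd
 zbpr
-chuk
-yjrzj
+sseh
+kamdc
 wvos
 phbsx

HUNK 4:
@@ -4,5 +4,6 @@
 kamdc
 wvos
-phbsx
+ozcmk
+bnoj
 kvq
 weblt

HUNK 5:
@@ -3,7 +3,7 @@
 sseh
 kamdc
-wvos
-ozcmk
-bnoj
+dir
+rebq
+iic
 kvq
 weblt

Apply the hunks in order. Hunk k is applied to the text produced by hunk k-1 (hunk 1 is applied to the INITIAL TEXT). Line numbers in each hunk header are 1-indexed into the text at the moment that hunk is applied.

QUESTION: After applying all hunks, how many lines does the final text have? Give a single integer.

Answer: 9

Derivation:
Hunk 1: at line 3 remove [tjcy] add [yjrzj,uybn,mmvwh] -> 9 lines: fjd zbpr chuk yjrzj uybn mmvwh rek kvq weblt
Hunk 2: at line 3 remove [uybn,mmvwh,rek] add [wvos,phbsx] -> 8 lines: fjd zbpr chuk yjrzj wvos phbsx kvq weblt
Hunk 3: at line 1 remove [chuk,yjrzj] add [sseh,kamdc] -> 8 lines: fjd zbpr sseh kamdc wvos phbsx kvq weblt
Hunk 4: at line 4 remove [phbsx] add [ozcmk,bnoj] -> 9 lines: fjd zbpr sseh kamdc wvos ozcmk bnoj kvq weblt
Hunk 5: at line 3 remove [wvos,ozcmk,bnoj] add [dir,rebq,iic] -> 9 lines: fjd zbpr sseh kamdc dir rebq iic kvq weblt
Final line count: 9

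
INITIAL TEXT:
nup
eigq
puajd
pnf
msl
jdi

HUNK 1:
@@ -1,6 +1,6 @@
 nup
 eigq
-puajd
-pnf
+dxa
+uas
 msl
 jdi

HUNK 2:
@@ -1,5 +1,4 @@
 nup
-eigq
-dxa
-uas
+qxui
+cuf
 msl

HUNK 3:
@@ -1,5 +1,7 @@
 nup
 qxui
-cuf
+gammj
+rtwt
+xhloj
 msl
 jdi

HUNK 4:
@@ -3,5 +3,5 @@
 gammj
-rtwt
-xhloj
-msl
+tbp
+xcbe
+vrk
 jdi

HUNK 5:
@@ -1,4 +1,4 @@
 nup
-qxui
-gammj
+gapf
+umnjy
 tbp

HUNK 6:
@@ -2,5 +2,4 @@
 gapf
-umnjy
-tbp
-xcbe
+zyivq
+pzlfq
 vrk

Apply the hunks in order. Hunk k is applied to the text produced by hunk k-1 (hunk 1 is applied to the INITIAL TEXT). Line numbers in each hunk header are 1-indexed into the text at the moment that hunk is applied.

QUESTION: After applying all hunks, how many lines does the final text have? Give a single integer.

Answer: 6

Derivation:
Hunk 1: at line 1 remove [puajd,pnf] add [dxa,uas] -> 6 lines: nup eigq dxa uas msl jdi
Hunk 2: at line 1 remove [eigq,dxa,uas] add [qxui,cuf] -> 5 lines: nup qxui cuf msl jdi
Hunk 3: at line 1 remove [cuf] add [gammj,rtwt,xhloj] -> 7 lines: nup qxui gammj rtwt xhloj msl jdi
Hunk 4: at line 3 remove [rtwt,xhloj,msl] add [tbp,xcbe,vrk] -> 7 lines: nup qxui gammj tbp xcbe vrk jdi
Hunk 5: at line 1 remove [qxui,gammj] add [gapf,umnjy] -> 7 lines: nup gapf umnjy tbp xcbe vrk jdi
Hunk 6: at line 2 remove [umnjy,tbp,xcbe] add [zyivq,pzlfq] -> 6 lines: nup gapf zyivq pzlfq vrk jdi
Final line count: 6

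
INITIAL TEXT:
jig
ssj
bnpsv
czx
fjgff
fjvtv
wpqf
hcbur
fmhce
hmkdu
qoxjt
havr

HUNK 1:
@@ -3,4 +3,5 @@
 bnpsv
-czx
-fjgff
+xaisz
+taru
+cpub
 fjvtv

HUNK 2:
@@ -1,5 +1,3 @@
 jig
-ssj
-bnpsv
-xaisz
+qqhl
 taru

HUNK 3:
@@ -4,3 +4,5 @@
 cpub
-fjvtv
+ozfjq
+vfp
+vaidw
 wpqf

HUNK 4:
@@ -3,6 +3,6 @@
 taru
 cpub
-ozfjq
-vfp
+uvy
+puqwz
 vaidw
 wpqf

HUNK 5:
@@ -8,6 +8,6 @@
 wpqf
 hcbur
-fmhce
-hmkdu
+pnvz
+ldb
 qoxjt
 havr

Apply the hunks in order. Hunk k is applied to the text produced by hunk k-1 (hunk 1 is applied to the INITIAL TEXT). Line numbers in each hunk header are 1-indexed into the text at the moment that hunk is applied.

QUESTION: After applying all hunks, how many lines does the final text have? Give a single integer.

Hunk 1: at line 3 remove [czx,fjgff] add [xaisz,taru,cpub] -> 13 lines: jig ssj bnpsv xaisz taru cpub fjvtv wpqf hcbur fmhce hmkdu qoxjt havr
Hunk 2: at line 1 remove [ssj,bnpsv,xaisz] add [qqhl] -> 11 lines: jig qqhl taru cpub fjvtv wpqf hcbur fmhce hmkdu qoxjt havr
Hunk 3: at line 4 remove [fjvtv] add [ozfjq,vfp,vaidw] -> 13 lines: jig qqhl taru cpub ozfjq vfp vaidw wpqf hcbur fmhce hmkdu qoxjt havr
Hunk 4: at line 3 remove [ozfjq,vfp] add [uvy,puqwz] -> 13 lines: jig qqhl taru cpub uvy puqwz vaidw wpqf hcbur fmhce hmkdu qoxjt havr
Hunk 5: at line 8 remove [fmhce,hmkdu] add [pnvz,ldb] -> 13 lines: jig qqhl taru cpub uvy puqwz vaidw wpqf hcbur pnvz ldb qoxjt havr
Final line count: 13

Answer: 13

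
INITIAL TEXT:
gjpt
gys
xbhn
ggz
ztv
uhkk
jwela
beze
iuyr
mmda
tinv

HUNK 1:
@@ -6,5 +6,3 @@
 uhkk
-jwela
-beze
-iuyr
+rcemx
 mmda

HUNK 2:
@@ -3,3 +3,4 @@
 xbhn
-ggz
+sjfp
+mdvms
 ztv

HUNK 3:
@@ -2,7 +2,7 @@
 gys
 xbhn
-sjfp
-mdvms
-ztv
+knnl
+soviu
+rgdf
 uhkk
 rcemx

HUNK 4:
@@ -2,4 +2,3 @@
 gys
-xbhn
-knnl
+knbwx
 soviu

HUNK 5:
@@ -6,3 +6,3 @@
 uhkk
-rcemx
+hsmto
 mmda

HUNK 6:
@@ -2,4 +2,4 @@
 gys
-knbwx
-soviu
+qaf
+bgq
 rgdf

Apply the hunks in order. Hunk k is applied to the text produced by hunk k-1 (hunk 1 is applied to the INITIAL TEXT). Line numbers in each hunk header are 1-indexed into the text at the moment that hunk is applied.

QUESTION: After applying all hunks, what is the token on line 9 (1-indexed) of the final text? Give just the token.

Hunk 1: at line 6 remove [jwela,beze,iuyr] add [rcemx] -> 9 lines: gjpt gys xbhn ggz ztv uhkk rcemx mmda tinv
Hunk 2: at line 3 remove [ggz] add [sjfp,mdvms] -> 10 lines: gjpt gys xbhn sjfp mdvms ztv uhkk rcemx mmda tinv
Hunk 3: at line 2 remove [sjfp,mdvms,ztv] add [knnl,soviu,rgdf] -> 10 lines: gjpt gys xbhn knnl soviu rgdf uhkk rcemx mmda tinv
Hunk 4: at line 2 remove [xbhn,knnl] add [knbwx] -> 9 lines: gjpt gys knbwx soviu rgdf uhkk rcemx mmda tinv
Hunk 5: at line 6 remove [rcemx] add [hsmto] -> 9 lines: gjpt gys knbwx soviu rgdf uhkk hsmto mmda tinv
Hunk 6: at line 2 remove [knbwx,soviu] add [qaf,bgq] -> 9 lines: gjpt gys qaf bgq rgdf uhkk hsmto mmda tinv
Final line 9: tinv

Answer: tinv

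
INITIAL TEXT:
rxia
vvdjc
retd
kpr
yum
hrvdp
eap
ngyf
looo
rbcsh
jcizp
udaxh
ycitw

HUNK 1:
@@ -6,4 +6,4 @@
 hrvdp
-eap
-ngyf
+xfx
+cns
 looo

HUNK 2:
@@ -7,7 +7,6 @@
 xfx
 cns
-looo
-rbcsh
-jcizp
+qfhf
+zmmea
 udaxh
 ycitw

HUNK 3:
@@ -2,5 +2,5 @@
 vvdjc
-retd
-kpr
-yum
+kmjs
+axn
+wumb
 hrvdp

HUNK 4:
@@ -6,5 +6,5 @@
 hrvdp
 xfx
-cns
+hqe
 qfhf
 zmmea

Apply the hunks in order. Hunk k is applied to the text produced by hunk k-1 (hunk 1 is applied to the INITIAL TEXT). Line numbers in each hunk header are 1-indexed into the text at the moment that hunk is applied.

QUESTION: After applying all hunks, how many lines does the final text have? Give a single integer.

Answer: 12

Derivation:
Hunk 1: at line 6 remove [eap,ngyf] add [xfx,cns] -> 13 lines: rxia vvdjc retd kpr yum hrvdp xfx cns looo rbcsh jcizp udaxh ycitw
Hunk 2: at line 7 remove [looo,rbcsh,jcizp] add [qfhf,zmmea] -> 12 lines: rxia vvdjc retd kpr yum hrvdp xfx cns qfhf zmmea udaxh ycitw
Hunk 3: at line 2 remove [retd,kpr,yum] add [kmjs,axn,wumb] -> 12 lines: rxia vvdjc kmjs axn wumb hrvdp xfx cns qfhf zmmea udaxh ycitw
Hunk 4: at line 6 remove [cns] add [hqe] -> 12 lines: rxia vvdjc kmjs axn wumb hrvdp xfx hqe qfhf zmmea udaxh ycitw
Final line count: 12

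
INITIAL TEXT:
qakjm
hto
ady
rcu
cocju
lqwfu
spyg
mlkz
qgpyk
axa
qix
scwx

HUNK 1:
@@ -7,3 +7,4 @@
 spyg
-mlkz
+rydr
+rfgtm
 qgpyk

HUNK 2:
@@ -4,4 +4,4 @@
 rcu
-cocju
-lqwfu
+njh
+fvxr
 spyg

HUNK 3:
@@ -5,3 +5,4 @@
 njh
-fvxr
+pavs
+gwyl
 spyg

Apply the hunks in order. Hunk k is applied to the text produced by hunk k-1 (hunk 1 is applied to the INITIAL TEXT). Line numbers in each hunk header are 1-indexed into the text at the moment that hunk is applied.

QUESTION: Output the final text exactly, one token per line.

Hunk 1: at line 7 remove [mlkz] add [rydr,rfgtm] -> 13 lines: qakjm hto ady rcu cocju lqwfu spyg rydr rfgtm qgpyk axa qix scwx
Hunk 2: at line 4 remove [cocju,lqwfu] add [njh,fvxr] -> 13 lines: qakjm hto ady rcu njh fvxr spyg rydr rfgtm qgpyk axa qix scwx
Hunk 3: at line 5 remove [fvxr] add [pavs,gwyl] -> 14 lines: qakjm hto ady rcu njh pavs gwyl spyg rydr rfgtm qgpyk axa qix scwx

Answer: qakjm
hto
ady
rcu
njh
pavs
gwyl
spyg
rydr
rfgtm
qgpyk
axa
qix
scwx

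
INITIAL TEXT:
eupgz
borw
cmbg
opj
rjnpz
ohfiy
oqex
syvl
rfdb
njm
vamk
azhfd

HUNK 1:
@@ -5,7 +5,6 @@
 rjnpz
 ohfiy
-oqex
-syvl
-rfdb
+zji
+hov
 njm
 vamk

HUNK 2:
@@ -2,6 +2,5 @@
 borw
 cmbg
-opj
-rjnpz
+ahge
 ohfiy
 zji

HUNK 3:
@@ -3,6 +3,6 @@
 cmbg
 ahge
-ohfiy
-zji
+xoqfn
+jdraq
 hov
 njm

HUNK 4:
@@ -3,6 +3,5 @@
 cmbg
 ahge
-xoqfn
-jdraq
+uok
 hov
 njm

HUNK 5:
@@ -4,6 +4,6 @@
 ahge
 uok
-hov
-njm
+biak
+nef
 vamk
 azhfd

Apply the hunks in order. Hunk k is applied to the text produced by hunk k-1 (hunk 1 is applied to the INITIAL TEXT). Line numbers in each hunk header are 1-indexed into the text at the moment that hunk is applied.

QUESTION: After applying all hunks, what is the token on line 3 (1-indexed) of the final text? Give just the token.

Hunk 1: at line 5 remove [oqex,syvl,rfdb] add [zji,hov] -> 11 lines: eupgz borw cmbg opj rjnpz ohfiy zji hov njm vamk azhfd
Hunk 2: at line 2 remove [opj,rjnpz] add [ahge] -> 10 lines: eupgz borw cmbg ahge ohfiy zji hov njm vamk azhfd
Hunk 3: at line 3 remove [ohfiy,zji] add [xoqfn,jdraq] -> 10 lines: eupgz borw cmbg ahge xoqfn jdraq hov njm vamk azhfd
Hunk 4: at line 3 remove [xoqfn,jdraq] add [uok] -> 9 lines: eupgz borw cmbg ahge uok hov njm vamk azhfd
Hunk 5: at line 4 remove [hov,njm] add [biak,nef] -> 9 lines: eupgz borw cmbg ahge uok biak nef vamk azhfd
Final line 3: cmbg

Answer: cmbg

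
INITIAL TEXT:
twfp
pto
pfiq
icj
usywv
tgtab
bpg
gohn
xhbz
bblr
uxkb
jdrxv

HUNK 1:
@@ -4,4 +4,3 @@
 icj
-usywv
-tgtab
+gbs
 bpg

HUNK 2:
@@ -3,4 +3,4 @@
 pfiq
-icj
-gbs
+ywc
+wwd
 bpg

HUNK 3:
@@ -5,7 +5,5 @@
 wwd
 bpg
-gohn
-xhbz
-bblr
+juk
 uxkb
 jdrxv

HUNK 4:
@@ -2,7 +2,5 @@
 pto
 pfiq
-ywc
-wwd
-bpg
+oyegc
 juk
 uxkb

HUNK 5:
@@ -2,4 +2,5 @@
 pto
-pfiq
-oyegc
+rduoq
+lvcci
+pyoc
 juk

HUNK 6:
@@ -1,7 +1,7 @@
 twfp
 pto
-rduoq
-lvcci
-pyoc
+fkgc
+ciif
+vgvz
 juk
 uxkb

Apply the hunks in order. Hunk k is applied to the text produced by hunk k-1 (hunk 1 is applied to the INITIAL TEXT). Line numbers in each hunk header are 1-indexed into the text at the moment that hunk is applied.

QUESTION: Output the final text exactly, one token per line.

Hunk 1: at line 4 remove [usywv,tgtab] add [gbs] -> 11 lines: twfp pto pfiq icj gbs bpg gohn xhbz bblr uxkb jdrxv
Hunk 2: at line 3 remove [icj,gbs] add [ywc,wwd] -> 11 lines: twfp pto pfiq ywc wwd bpg gohn xhbz bblr uxkb jdrxv
Hunk 3: at line 5 remove [gohn,xhbz,bblr] add [juk] -> 9 lines: twfp pto pfiq ywc wwd bpg juk uxkb jdrxv
Hunk 4: at line 2 remove [ywc,wwd,bpg] add [oyegc] -> 7 lines: twfp pto pfiq oyegc juk uxkb jdrxv
Hunk 5: at line 2 remove [pfiq,oyegc] add [rduoq,lvcci,pyoc] -> 8 lines: twfp pto rduoq lvcci pyoc juk uxkb jdrxv
Hunk 6: at line 1 remove [rduoq,lvcci,pyoc] add [fkgc,ciif,vgvz] -> 8 lines: twfp pto fkgc ciif vgvz juk uxkb jdrxv

Answer: twfp
pto
fkgc
ciif
vgvz
juk
uxkb
jdrxv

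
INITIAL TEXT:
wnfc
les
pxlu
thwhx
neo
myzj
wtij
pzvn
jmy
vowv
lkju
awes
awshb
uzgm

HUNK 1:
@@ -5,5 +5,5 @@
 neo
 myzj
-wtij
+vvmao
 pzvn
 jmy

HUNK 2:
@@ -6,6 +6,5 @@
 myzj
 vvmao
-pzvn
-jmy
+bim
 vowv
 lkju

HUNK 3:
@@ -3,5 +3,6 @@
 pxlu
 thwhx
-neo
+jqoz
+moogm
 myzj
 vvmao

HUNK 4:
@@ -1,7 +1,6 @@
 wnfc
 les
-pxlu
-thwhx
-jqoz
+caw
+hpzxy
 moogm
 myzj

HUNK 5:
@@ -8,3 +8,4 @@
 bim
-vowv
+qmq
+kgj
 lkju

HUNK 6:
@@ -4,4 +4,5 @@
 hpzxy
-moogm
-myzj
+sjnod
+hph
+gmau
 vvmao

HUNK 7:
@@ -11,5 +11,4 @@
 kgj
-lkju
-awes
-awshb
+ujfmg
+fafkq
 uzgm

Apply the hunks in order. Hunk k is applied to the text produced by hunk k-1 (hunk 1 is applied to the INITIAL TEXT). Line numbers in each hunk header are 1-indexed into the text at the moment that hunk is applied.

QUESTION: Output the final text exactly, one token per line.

Hunk 1: at line 5 remove [wtij] add [vvmao] -> 14 lines: wnfc les pxlu thwhx neo myzj vvmao pzvn jmy vowv lkju awes awshb uzgm
Hunk 2: at line 6 remove [pzvn,jmy] add [bim] -> 13 lines: wnfc les pxlu thwhx neo myzj vvmao bim vowv lkju awes awshb uzgm
Hunk 3: at line 3 remove [neo] add [jqoz,moogm] -> 14 lines: wnfc les pxlu thwhx jqoz moogm myzj vvmao bim vowv lkju awes awshb uzgm
Hunk 4: at line 1 remove [pxlu,thwhx,jqoz] add [caw,hpzxy] -> 13 lines: wnfc les caw hpzxy moogm myzj vvmao bim vowv lkju awes awshb uzgm
Hunk 5: at line 8 remove [vowv] add [qmq,kgj] -> 14 lines: wnfc les caw hpzxy moogm myzj vvmao bim qmq kgj lkju awes awshb uzgm
Hunk 6: at line 4 remove [moogm,myzj] add [sjnod,hph,gmau] -> 15 lines: wnfc les caw hpzxy sjnod hph gmau vvmao bim qmq kgj lkju awes awshb uzgm
Hunk 7: at line 11 remove [lkju,awes,awshb] add [ujfmg,fafkq] -> 14 lines: wnfc les caw hpzxy sjnod hph gmau vvmao bim qmq kgj ujfmg fafkq uzgm

Answer: wnfc
les
caw
hpzxy
sjnod
hph
gmau
vvmao
bim
qmq
kgj
ujfmg
fafkq
uzgm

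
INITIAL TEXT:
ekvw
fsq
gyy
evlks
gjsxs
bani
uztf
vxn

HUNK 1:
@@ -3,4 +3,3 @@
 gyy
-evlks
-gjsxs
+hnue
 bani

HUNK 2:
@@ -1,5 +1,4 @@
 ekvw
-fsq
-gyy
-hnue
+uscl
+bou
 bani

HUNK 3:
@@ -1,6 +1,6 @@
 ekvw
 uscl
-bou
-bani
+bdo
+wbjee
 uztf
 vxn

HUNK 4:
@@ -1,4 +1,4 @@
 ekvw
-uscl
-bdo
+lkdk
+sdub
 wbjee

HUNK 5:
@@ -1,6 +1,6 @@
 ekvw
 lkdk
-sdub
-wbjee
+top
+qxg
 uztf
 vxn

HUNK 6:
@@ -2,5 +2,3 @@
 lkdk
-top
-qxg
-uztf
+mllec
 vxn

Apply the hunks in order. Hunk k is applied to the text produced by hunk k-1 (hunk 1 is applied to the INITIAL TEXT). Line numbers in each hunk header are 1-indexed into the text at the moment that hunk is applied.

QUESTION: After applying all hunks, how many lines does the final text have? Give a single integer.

Hunk 1: at line 3 remove [evlks,gjsxs] add [hnue] -> 7 lines: ekvw fsq gyy hnue bani uztf vxn
Hunk 2: at line 1 remove [fsq,gyy,hnue] add [uscl,bou] -> 6 lines: ekvw uscl bou bani uztf vxn
Hunk 3: at line 1 remove [bou,bani] add [bdo,wbjee] -> 6 lines: ekvw uscl bdo wbjee uztf vxn
Hunk 4: at line 1 remove [uscl,bdo] add [lkdk,sdub] -> 6 lines: ekvw lkdk sdub wbjee uztf vxn
Hunk 5: at line 1 remove [sdub,wbjee] add [top,qxg] -> 6 lines: ekvw lkdk top qxg uztf vxn
Hunk 6: at line 2 remove [top,qxg,uztf] add [mllec] -> 4 lines: ekvw lkdk mllec vxn
Final line count: 4

Answer: 4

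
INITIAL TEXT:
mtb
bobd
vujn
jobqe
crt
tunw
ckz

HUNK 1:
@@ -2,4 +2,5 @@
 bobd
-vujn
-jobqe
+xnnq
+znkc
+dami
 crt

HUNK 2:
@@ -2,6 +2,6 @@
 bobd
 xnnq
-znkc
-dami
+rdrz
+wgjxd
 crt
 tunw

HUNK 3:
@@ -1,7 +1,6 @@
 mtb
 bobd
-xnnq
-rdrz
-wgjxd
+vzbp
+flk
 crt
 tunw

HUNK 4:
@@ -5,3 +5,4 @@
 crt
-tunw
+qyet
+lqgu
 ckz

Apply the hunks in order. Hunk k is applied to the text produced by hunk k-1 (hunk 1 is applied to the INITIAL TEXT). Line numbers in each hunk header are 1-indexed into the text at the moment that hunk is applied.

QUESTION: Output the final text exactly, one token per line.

Answer: mtb
bobd
vzbp
flk
crt
qyet
lqgu
ckz

Derivation:
Hunk 1: at line 2 remove [vujn,jobqe] add [xnnq,znkc,dami] -> 8 lines: mtb bobd xnnq znkc dami crt tunw ckz
Hunk 2: at line 2 remove [znkc,dami] add [rdrz,wgjxd] -> 8 lines: mtb bobd xnnq rdrz wgjxd crt tunw ckz
Hunk 3: at line 1 remove [xnnq,rdrz,wgjxd] add [vzbp,flk] -> 7 lines: mtb bobd vzbp flk crt tunw ckz
Hunk 4: at line 5 remove [tunw] add [qyet,lqgu] -> 8 lines: mtb bobd vzbp flk crt qyet lqgu ckz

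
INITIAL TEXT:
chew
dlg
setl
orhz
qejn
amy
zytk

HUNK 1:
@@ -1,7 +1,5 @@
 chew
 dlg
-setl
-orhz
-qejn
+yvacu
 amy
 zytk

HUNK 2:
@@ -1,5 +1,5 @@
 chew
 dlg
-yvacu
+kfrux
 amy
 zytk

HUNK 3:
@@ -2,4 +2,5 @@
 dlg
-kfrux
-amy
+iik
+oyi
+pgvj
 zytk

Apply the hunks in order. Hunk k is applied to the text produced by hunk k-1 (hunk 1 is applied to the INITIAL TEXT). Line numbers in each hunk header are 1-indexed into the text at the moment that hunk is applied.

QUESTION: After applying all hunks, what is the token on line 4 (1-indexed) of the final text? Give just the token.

Hunk 1: at line 1 remove [setl,orhz,qejn] add [yvacu] -> 5 lines: chew dlg yvacu amy zytk
Hunk 2: at line 1 remove [yvacu] add [kfrux] -> 5 lines: chew dlg kfrux amy zytk
Hunk 3: at line 2 remove [kfrux,amy] add [iik,oyi,pgvj] -> 6 lines: chew dlg iik oyi pgvj zytk
Final line 4: oyi

Answer: oyi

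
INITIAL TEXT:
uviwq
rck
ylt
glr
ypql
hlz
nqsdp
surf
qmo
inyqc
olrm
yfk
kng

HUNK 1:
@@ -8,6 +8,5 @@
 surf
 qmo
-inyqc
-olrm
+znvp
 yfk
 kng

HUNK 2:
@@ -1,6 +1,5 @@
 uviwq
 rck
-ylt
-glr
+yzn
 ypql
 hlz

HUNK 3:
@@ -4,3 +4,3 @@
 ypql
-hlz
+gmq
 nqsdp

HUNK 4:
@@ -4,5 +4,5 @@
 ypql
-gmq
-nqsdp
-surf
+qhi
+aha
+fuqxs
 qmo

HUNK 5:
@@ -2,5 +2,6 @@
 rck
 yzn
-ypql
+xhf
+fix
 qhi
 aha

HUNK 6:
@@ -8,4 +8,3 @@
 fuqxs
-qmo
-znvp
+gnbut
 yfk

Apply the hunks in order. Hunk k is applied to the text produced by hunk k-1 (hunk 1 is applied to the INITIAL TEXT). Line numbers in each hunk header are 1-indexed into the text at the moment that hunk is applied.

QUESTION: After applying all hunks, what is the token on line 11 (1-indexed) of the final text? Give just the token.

Hunk 1: at line 8 remove [inyqc,olrm] add [znvp] -> 12 lines: uviwq rck ylt glr ypql hlz nqsdp surf qmo znvp yfk kng
Hunk 2: at line 1 remove [ylt,glr] add [yzn] -> 11 lines: uviwq rck yzn ypql hlz nqsdp surf qmo znvp yfk kng
Hunk 3: at line 4 remove [hlz] add [gmq] -> 11 lines: uviwq rck yzn ypql gmq nqsdp surf qmo znvp yfk kng
Hunk 4: at line 4 remove [gmq,nqsdp,surf] add [qhi,aha,fuqxs] -> 11 lines: uviwq rck yzn ypql qhi aha fuqxs qmo znvp yfk kng
Hunk 5: at line 2 remove [ypql] add [xhf,fix] -> 12 lines: uviwq rck yzn xhf fix qhi aha fuqxs qmo znvp yfk kng
Hunk 6: at line 8 remove [qmo,znvp] add [gnbut] -> 11 lines: uviwq rck yzn xhf fix qhi aha fuqxs gnbut yfk kng
Final line 11: kng

Answer: kng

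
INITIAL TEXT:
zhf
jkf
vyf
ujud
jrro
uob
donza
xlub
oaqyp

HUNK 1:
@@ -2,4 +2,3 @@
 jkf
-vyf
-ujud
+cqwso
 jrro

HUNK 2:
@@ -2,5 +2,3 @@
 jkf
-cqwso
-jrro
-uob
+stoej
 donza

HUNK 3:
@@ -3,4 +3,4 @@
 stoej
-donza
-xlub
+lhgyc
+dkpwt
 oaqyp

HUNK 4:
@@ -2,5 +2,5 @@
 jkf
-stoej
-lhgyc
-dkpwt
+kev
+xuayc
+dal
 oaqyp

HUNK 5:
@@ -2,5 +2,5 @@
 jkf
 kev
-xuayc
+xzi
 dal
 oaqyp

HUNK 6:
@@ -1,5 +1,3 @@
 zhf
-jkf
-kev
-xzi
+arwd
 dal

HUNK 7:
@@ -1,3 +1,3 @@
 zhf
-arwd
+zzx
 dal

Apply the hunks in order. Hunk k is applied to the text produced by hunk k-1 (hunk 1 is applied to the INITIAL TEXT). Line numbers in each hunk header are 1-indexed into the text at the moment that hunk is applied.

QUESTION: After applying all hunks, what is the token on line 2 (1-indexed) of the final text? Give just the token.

Answer: zzx

Derivation:
Hunk 1: at line 2 remove [vyf,ujud] add [cqwso] -> 8 lines: zhf jkf cqwso jrro uob donza xlub oaqyp
Hunk 2: at line 2 remove [cqwso,jrro,uob] add [stoej] -> 6 lines: zhf jkf stoej donza xlub oaqyp
Hunk 3: at line 3 remove [donza,xlub] add [lhgyc,dkpwt] -> 6 lines: zhf jkf stoej lhgyc dkpwt oaqyp
Hunk 4: at line 2 remove [stoej,lhgyc,dkpwt] add [kev,xuayc,dal] -> 6 lines: zhf jkf kev xuayc dal oaqyp
Hunk 5: at line 2 remove [xuayc] add [xzi] -> 6 lines: zhf jkf kev xzi dal oaqyp
Hunk 6: at line 1 remove [jkf,kev,xzi] add [arwd] -> 4 lines: zhf arwd dal oaqyp
Hunk 7: at line 1 remove [arwd] add [zzx] -> 4 lines: zhf zzx dal oaqyp
Final line 2: zzx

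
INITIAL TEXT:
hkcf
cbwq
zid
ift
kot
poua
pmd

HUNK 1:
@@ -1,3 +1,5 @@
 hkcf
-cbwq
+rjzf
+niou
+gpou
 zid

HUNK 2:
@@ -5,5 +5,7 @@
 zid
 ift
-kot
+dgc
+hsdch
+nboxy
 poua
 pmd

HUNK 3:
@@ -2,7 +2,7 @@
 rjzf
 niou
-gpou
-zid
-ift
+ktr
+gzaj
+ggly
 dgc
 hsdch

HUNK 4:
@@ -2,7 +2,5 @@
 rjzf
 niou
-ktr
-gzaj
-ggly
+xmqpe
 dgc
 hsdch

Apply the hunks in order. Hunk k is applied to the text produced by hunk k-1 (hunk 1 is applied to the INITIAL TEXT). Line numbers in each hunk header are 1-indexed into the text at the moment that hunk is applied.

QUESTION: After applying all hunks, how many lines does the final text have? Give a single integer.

Answer: 9

Derivation:
Hunk 1: at line 1 remove [cbwq] add [rjzf,niou,gpou] -> 9 lines: hkcf rjzf niou gpou zid ift kot poua pmd
Hunk 2: at line 5 remove [kot] add [dgc,hsdch,nboxy] -> 11 lines: hkcf rjzf niou gpou zid ift dgc hsdch nboxy poua pmd
Hunk 3: at line 2 remove [gpou,zid,ift] add [ktr,gzaj,ggly] -> 11 lines: hkcf rjzf niou ktr gzaj ggly dgc hsdch nboxy poua pmd
Hunk 4: at line 2 remove [ktr,gzaj,ggly] add [xmqpe] -> 9 lines: hkcf rjzf niou xmqpe dgc hsdch nboxy poua pmd
Final line count: 9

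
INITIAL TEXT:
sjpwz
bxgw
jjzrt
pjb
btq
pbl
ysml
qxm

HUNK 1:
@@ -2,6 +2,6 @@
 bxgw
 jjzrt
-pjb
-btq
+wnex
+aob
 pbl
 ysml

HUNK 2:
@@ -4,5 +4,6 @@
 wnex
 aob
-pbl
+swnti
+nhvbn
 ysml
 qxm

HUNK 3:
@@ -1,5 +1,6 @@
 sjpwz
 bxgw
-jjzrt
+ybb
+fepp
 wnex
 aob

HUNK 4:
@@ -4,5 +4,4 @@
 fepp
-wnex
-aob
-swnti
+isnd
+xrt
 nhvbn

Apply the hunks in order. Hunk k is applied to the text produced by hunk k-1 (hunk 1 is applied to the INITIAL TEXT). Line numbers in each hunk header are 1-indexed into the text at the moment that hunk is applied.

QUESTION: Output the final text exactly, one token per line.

Hunk 1: at line 2 remove [pjb,btq] add [wnex,aob] -> 8 lines: sjpwz bxgw jjzrt wnex aob pbl ysml qxm
Hunk 2: at line 4 remove [pbl] add [swnti,nhvbn] -> 9 lines: sjpwz bxgw jjzrt wnex aob swnti nhvbn ysml qxm
Hunk 3: at line 1 remove [jjzrt] add [ybb,fepp] -> 10 lines: sjpwz bxgw ybb fepp wnex aob swnti nhvbn ysml qxm
Hunk 4: at line 4 remove [wnex,aob,swnti] add [isnd,xrt] -> 9 lines: sjpwz bxgw ybb fepp isnd xrt nhvbn ysml qxm

Answer: sjpwz
bxgw
ybb
fepp
isnd
xrt
nhvbn
ysml
qxm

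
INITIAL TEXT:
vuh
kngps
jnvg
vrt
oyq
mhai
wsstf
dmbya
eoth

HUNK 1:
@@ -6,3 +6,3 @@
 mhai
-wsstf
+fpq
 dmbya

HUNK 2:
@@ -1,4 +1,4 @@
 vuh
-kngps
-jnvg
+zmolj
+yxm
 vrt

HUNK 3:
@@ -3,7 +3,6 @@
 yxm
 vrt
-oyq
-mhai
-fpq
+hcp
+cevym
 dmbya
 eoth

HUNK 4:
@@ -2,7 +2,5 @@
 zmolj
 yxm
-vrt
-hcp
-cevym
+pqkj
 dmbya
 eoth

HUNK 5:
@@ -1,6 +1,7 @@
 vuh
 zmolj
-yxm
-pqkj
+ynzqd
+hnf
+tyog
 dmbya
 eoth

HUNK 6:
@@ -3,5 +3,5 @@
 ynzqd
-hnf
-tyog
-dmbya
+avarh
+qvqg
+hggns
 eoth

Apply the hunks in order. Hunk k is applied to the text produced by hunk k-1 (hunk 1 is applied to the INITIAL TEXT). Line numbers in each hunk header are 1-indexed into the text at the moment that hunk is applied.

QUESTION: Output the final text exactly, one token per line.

Answer: vuh
zmolj
ynzqd
avarh
qvqg
hggns
eoth

Derivation:
Hunk 1: at line 6 remove [wsstf] add [fpq] -> 9 lines: vuh kngps jnvg vrt oyq mhai fpq dmbya eoth
Hunk 2: at line 1 remove [kngps,jnvg] add [zmolj,yxm] -> 9 lines: vuh zmolj yxm vrt oyq mhai fpq dmbya eoth
Hunk 3: at line 3 remove [oyq,mhai,fpq] add [hcp,cevym] -> 8 lines: vuh zmolj yxm vrt hcp cevym dmbya eoth
Hunk 4: at line 2 remove [vrt,hcp,cevym] add [pqkj] -> 6 lines: vuh zmolj yxm pqkj dmbya eoth
Hunk 5: at line 1 remove [yxm,pqkj] add [ynzqd,hnf,tyog] -> 7 lines: vuh zmolj ynzqd hnf tyog dmbya eoth
Hunk 6: at line 3 remove [hnf,tyog,dmbya] add [avarh,qvqg,hggns] -> 7 lines: vuh zmolj ynzqd avarh qvqg hggns eoth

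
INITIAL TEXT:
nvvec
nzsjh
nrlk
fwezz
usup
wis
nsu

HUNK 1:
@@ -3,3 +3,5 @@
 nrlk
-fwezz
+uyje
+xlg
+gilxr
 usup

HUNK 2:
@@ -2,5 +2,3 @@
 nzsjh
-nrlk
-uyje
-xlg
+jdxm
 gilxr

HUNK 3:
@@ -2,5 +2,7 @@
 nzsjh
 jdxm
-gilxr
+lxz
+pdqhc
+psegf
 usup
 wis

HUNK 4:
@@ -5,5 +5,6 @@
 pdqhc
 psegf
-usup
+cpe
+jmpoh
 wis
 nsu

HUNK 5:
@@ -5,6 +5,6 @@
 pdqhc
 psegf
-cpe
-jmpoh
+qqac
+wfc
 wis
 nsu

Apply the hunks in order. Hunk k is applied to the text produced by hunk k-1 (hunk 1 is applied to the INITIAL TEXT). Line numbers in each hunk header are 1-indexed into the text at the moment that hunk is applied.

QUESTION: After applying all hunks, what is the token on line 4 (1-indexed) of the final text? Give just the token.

Answer: lxz

Derivation:
Hunk 1: at line 3 remove [fwezz] add [uyje,xlg,gilxr] -> 9 lines: nvvec nzsjh nrlk uyje xlg gilxr usup wis nsu
Hunk 2: at line 2 remove [nrlk,uyje,xlg] add [jdxm] -> 7 lines: nvvec nzsjh jdxm gilxr usup wis nsu
Hunk 3: at line 2 remove [gilxr] add [lxz,pdqhc,psegf] -> 9 lines: nvvec nzsjh jdxm lxz pdqhc psegf usup wis nsu
Hunk 4: at line 5 remove [usup] add [cpe,jmpoh] -> 10 lines: nvvec nzsjh jdxm lxz pdqhc psegf cpe jmpoh wis nsu
Hunk 5: at line 5 remove [cpe,jmpoh] add [qqac,wfc] -> 10 lines: nvvec nzsjh jdxm lxz pdqhc psegf qqac wfc wis nsu
Final line 4: lxz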